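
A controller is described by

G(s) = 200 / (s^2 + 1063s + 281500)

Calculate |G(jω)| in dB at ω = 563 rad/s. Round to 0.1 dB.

Substitute s = j563:
Numerator: 200 = 200 + j0
Denominator: (j563)^2 + 1063(j563) + 281500 = -35469 + j598469
|N| = √(200² + 0²) ≈ 200, ∠N ≈ 0.00°
|D| = √(35469² + 598469²) ≈ 5.9952e+05, ∠D ≈ 93.39°
|G| = 200 / 5.9952e+05 ≈ 0.0003336
Gain = 20 log₁₀(0.0003336) ≈ -69.54 dB

-69.5 dB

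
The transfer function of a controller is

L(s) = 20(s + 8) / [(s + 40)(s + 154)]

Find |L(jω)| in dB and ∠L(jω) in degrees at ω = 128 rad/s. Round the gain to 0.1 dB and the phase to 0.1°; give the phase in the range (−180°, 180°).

-20.4 dB, -26.0°

At s = jω = j128:
zero (s+8): 8 + j128 → |·| = √(8²+128²) = √16448 ≈ 128.25, ∠ = arctan(128/8) ≈ 86.42°
pole (s+40): 40 + j128 → |·| = √(40²+128²) = √17984 ≈ 134.1, ∠ = arctan(128/40) ≈ 72.65°
pole (s+154): 154 + j128 → |·| = √(154²+128²) = √40100 ≈ 200.25, ∠ = arctan(128/154) ≈ 39.73°
|L| = 20 · 128.25 / 26854 ≈ 0.095516
Gain = 20 log₁₀(0.095516) ≈ -20.40 dB
∠L = 86.42° − 112.38° = -25.96°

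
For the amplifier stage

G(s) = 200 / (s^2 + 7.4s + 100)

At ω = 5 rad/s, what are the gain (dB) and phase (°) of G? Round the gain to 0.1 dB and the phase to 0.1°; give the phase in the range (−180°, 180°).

7.6 dB, -26.3°

At s = jω = j5:
quadratic: (j5)² + 7.4·j5 + 100 = 75 + j37 → |·| ≈ 83.63, ∠ ≈ 26.26°
|G| = 200 / 83.63 ≈ 2.3915
Gain = 20 log₁₀(2.3915) ≈ 7.57 dB
∠G = 0.00° − 26.26° = -26.26°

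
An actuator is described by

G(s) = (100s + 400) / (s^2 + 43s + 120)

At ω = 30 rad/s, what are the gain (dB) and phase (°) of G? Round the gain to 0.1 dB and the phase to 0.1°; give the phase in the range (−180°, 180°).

Substitute s = j30:
Numerator: 100(j30) + 400 = 400 + j3000
Denominator: (j30)^2 + 43(j30) + 120 = -780 + j1290
|N| = √(400² + 3000²) ≈ 3026.5, ∠N ≈ 82.41°
|D| = √(780² + 1290²) ≈ 1507.5, ∠D ≈ 121.16°
|G| = 3026.5 / 1507.5 ≈ 2.0076
Gain = 20 log₁₀(2.0076) ≈ 6.05 dB
∠G = 82.41° − 121.16° = -38.75°

6.1 dB, -38.8°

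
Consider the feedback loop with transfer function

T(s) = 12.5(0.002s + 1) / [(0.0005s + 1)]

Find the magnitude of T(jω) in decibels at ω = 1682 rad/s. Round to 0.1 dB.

30.5 dB

At ω = 1682 rad/s:
zero (1 + j1682·0.002) = 1 + j3.364 → |·| ≈ 3.5095, ∠ ≈ 73.44°
pole (1 + j1682·0.0005) = 1 + j0.841 → |·| ≈ 1.3066, ∠ ≈ 40.06°
|T| = 12.5 · 3.5095 / (1.3066) ≈ 33.575
Gain = 20 log₁₀(33.575) ≈ 30.52 dB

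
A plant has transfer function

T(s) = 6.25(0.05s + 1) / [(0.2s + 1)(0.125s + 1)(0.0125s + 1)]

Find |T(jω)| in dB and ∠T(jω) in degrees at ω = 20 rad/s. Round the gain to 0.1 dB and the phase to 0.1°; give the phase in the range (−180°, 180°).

At ω = 20 rad/s:
zero (1 + j20·0.05) = 1 + j1 → |·| ≈ 1.4142, ∠ ≈ 45.00°
pole (1 + j20·0.2) = 1 + j4 → |·| ≈ 4.1231, ∠ ≈ 75.96°
pole (1 + j20·0.125) = 1 + j2.5 → |·| ≈ 2.6926, ∠ ≈ 68.20°
pole (1 + j20·0.0125) = 1 + j0.25 → |·| ≈ 1.0308, ∠ ≈ 14.04°
|T| = 6.25 · 1.4142 / (4.1231 · 2.6926 · 1.0308) ≈ 0.77236
Gain = 20 log₁₀(0.77236) ≈ -2.24 dB
∠T = (45.00°) − (75.96° + 68.20° + 14.04°) = -113.20°

-2.2 dB, -113.2°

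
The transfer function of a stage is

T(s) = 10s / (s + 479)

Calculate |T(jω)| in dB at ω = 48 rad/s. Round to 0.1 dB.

At s = jω = j48:
zero at origin: s = j48 → |·| = 48, ∠ = 90.00°
pole (s+479): 479 + j48 → |·| = √(479²+48²) = √231745 ≈ 481.4, ∠ = arctan(48/479) ≈ 5.72°
|T| = 10 · 48 / 481.4 ≈ 0.99709
Gain = 20 log₁₀(0.99709) ≈ -0.03 dB

-0.0 dB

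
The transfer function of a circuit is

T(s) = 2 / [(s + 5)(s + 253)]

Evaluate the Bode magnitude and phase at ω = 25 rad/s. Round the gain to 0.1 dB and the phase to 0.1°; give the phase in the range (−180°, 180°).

At s = jω = j25:
pole (s+5): 5 + j25 → |·| = √(5²+25²) = √650 ≈ 25.495, ∠ = arctan(25/5) ≈ 78.69°
pole (s+253): 253 + j25 → |·| = √(253²+25²) = √64634 ≈ 254.23, ∠ = arctan(25/253) ≈ 5.64°
|T| = 2 / 6481.6 ≈ 0.00030857
Gain = 20 log₁₀(0.00030857) ≈ -70.21 dB
∠T = 0.00° − 84.33° = -84.33°

-70.2 dB, -84.3°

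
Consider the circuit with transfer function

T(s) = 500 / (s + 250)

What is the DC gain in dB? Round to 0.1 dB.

T(0) = 500 / 250 = 2
20 log₁₀(2) ≈ 6.02 dB

6.0 dB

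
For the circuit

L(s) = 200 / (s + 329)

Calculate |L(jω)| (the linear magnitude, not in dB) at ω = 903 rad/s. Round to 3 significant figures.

At s = jω = j903:
pole (s+329): 329 + j903 → |·| = √(329²+903²) = √923650 ≈ 961.07, ∠ = arctan(903/329) ≈ 69.98°
|L| = 200 / 961.07 ≈ 0.2081

0.208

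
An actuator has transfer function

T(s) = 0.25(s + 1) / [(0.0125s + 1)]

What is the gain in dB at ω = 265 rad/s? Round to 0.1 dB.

25.6 dB

At ω = 265 rad/s:
zero (1 + j265·1) = 1 + j265 → |·| ≈ 265, ∠ ≈ 89.78°
pole (1 + j265·0.0125) = 1 + j3.3125 → |·| ≈ 3.4602, ∠ ≈ 73.20°
|T| = 0.25 · 265 / (3.4602) ≈ 19.146
Gain = 20 log₁₀(19.146) ≈ 25.64 dB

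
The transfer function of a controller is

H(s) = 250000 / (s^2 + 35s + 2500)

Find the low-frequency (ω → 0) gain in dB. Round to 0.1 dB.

H(0) = 250000 / 2500 = 100
20 log₁₀(100) ≈ 40.00 dB

40.0 dB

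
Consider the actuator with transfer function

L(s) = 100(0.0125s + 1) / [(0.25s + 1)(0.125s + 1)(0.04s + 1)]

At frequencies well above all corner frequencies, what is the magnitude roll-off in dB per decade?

Each pole contributes −20 dB/decade at high frequency; each zero contributes +20 dB/decade.
Net: 1 zero(s) − 3 pole(s) → -40 dB/decade.

-40 dB/decade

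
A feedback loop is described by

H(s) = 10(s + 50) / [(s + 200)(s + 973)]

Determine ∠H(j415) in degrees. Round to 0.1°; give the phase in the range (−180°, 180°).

-4.2°

At s = jω = j415:
zero (s+50): 50 + j415 → |·| = √(50²+415²) = √174725 ≈ 418, ∠ = arctan(415/50) ≈ 83.13°
pole (s+200): 200 + j415 → |·| = √(200²+415²) = √212225 ≈ 460.68, ∠ = arctan(415/200) ≈ 64.27°
pole (s+973): 973 + j415 → |·| = √(973²+415²) = √1118954 ≈ 1057.8, ∠ = arctan(415/973) ≈ 23.10°
∠H = 83.13° − 87.37° = -4.24°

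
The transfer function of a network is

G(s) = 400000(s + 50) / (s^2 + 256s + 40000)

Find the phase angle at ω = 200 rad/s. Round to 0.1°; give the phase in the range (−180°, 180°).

-14.0°

At s = jω = j200:
zero (s+50): 50 + j200 → |·| = √(50²+200²) = √42500 ≈ 206.16, ∠ = arctan(200/50) ≈ 75.96°
quadratic: (j200)² + 256·j200 + 40000 = 0 + j51200 → |·| ≈ 51200, ∠ ≈ 90.00°
∠G = 75.96° − 90.00° = -14.04°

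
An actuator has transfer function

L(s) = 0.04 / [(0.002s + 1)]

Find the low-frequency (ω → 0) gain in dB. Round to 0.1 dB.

-28.0 dB

L(0) = 0.04 · 1 / 1 = 0.04
20 log₁₀(0.04) ≈ -27.96 dB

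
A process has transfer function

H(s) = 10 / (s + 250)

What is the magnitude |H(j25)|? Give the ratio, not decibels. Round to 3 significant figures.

0.0398

At s = jω = j25:
pole (s+250): 250 + j25 → |·| = √(250²+25²) = √63125 ≈ 251.25, ∠ = arctan(25/250) ≈ 5.71°
|H| = 10 / 251.25 ≈ 0.039801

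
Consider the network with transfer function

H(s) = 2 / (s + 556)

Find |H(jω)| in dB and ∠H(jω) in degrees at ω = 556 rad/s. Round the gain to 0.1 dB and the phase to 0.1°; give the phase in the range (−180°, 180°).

At s = jω = j556:
pole (s+556): 556 + j556 → |·| = √(556²+556²) = √618272 ≈ 786.3, ∠ = arctan(556/556) ≈ 45.00°
|H| = 2 / 786.3 ≈ 0.0025436
Gain = 20 log₁₀(0.0025436) ≈ -51.89 dB
∠H = 0.00° − 45.00° = -45.00°

-51.9 dB, -45.0°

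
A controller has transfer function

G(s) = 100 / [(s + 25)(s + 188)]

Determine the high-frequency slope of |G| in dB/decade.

-40 dB/decade

Each pole contributes −20 dB/decade at high frequency; each zero contributes +20 dB/decade.
Net: 0 zero(s) − 2 pole(s) → -40 dB/decade.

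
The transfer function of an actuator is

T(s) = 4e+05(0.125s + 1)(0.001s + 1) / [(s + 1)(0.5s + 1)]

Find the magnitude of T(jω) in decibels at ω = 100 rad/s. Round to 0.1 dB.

60.1 dB

At ω = 100 rad/s:
zero (1 + j100·0.125) = 1 + j12.5 → |·| ≈ 12.54, ∠ ≈ 85.43°
zero (1 + j100·0.001) = 1 + j0.1 → |·| ≈ 1.005, ∠ ≈ 5.71°
pole (1 + j100·1) = 1 + j100 → |·| ≈ 100, ∠ ≈ 89.43°
pole (1 + j100·0.5) = 1 + j50 → |·| ≈ 50.01, ∠ ≈ 88.85°
|T| = 4e+05 · 12.54 · 1.005 / (100 · 50.01) ≈ 1008
Gain = 20 log₁₀(1008) ≈ 60.07 dB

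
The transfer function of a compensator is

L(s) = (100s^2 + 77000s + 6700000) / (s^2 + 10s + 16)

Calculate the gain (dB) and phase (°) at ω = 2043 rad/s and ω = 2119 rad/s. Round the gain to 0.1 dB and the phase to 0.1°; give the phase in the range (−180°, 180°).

ω = 2043: 40.5 dB, -20.7°; ω = 2119: 40.4 dB, -20.0°

Substitute s = j2043:
Numerator: 100(j2043)^2 + 77000(j2043) + 6700000 = -410684900 + j157311000
Denominator: (j2043)^2 + 10(j2043) + 16 = -4173833 + j20430
|N| = √(410684900² + 157311000²) ≈ 4.3978e+08, ∠N ≈ 159.04°
|D| = √(4173833² + 20430²) ≈ 4.1739e+06, ∠D ≈ 179.72°
|L| = 4.3978e+08 / 4.1739e+06 ≈ 105.36
Gain = 20 log₁₀(105.36) ≈ 40.45 dB
∠L = 159.04° − 179.72° = -20.68°

Substitute s = j2119:
Numerator: 100(j2119)^2 + 77000(j2119) + 6700000 = -442316100 + j163163000
Denominator: (j2119)^2 + 10(j2119) + 16 = -4490145 + j21190
|N| = √(442316100² + 163163000²) ≈ 4.7145e+08, ∠N ≈ 159.75°
|D| = √(4490145² + 21190²) ≈ 4.4902e+06, ∠D ≈ 179.73°
|L| = 4.7145e+08 / 4.4902e+06 ≈ 105
Gain = 20 log₁₀(105) ≈ 40.42 dB
∠L = 159.75° − 179.73° = -19.98°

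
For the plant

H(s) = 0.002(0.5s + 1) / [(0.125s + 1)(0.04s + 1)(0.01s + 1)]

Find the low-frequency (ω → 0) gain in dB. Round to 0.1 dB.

-54.0 dB

H(0) = 0.002 · 1 / 1 = 0.002
20 log₁₀(0.002) ≈ -53.98 dB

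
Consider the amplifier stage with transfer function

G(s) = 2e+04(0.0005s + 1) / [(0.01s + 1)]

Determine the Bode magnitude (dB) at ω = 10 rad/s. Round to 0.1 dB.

86.0 dB

At ω = 10 rad/s:
zero (1 + j10·0.0005) = 1 + j0.005 → |·| ≈ 1, ∠ ≈ 0.29°
pole (1 + j10·0.01) = 1 + j0.1 → |·| ≈ 1.005, ∠ ≈ 5.71°
|G| = 2e+04 · 1 / (1.005) ≈ 19900
Gain = 20 log₁₀(19900) ≈ 85.98 dB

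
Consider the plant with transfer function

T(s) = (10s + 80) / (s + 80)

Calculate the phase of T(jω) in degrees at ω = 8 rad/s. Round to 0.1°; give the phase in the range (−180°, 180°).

39.3°

Substitute s = j8:
Numerator: 10(j8) + 80 = 80 + j80
Denominator: (j8) + 80 = 80 + j8
|N| = √(80² + 80²) ≈ 113.14, ∠N ≈ 45.00°
|D| = √(80² + 8²) ≈ 80.399, ∠D ≈ 5.71°
∠T = 45.00° − 5.71° = 39.29°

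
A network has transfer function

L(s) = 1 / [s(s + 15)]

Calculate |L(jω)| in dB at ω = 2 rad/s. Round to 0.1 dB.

-29.6 dB

At s = jω = j2:
pole (s+15): 15 + j2 → |·| = √(15²+2²) = √229 ≈ 15.133, ∠ = arctan(2/15) ≈ 7.59°
pole at origin: |s| = 2, ∠ = 90.00° (in denominator)
|L| = 1 / 30.266 ≈ 0.03304
Gain = 20 log₁₀(0.03304) ≈ -29.62 dB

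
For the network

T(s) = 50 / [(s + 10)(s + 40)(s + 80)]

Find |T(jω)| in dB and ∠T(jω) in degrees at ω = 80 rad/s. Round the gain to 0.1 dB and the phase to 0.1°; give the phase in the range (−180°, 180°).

-84.3 dB, 168.7°

At s = jω = j80:
pole (s+10): 10 + j80 → |·| = √(10²+80²) = √6500 ≈ 80.623, ∠ = arctan(80/10) ≈ 82.87°
pole (s+40): 40 + j80 → |·| = √(40²+80²) = √8000 ≈ 89.443, ∠ = arctan(80/40) ≈ 63.43°
pole (s+80): 80 + j80 → |·| = √(80²+80²) = √12800 ≈ 113.14, ∠ = arctan(80/80) ≈ 45.00°
|T| = 50 / 8.1587e+05 ≈ 6.1284e-05
Gain = 20 log₁₀(6.1284e-05) ≈ -84.25 dB
∠T = 0.00° − 191.30° = -191.30° ≡ 168.70° (principal value)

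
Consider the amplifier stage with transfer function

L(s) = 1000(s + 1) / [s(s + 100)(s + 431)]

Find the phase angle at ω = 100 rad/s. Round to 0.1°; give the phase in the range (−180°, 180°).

At s = jω = j100:
zero (s+1): 1 + j100 → |·| = √(1²+100²) = √10001 ≈ 100, ∠ = arctan(100/1) ≈ 89.43°
pole (s+100): 100 + j100 → |·| = √(100²+100²) = √20000 ≈ 141.42, ∠ = arctan(100/100) ≈ 45.00°
pole (s+431): 431 + j100 → |·| = √(431²+100²) = √195761 ≈ 442.45, ∠ = arctan(100/431) ≈ 13.06°
pole at origin: |s| = 100, ∠ = 90.00° (in denominator)
∠L = 89.43° − 148.06° = -58.63°

-58.6°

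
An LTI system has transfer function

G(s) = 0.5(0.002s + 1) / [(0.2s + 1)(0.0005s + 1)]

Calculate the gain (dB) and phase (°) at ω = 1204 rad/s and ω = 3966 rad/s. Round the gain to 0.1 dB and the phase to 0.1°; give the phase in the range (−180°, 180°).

At ω = 1204 rad/s:
zero (1 + j1204·0.002) = 1 + j2.408 → |·| ≈ 2.6074, ∠ ≈ 67.45°
pole (1 + j1204·0.2) = 1 + j240.8 → |·| ≈ 240.8, ∠ ≈ 89.76°
pole (1 + j1204·0.0005) = 1 + j0.602 → |·| ≈ 1.1672, ∠ ≈ 31.05°
|G| = 0.5 · 2.6074 / (240.8 · 1.1672) ≈ 0.0046385
Gain = 20 log₁₀(0.0046385) ≈ -46.67 dB
∠G = (67.45°) − (89.76° + 31.05°) = -53.36°

At ω = 3966 rad/s:
zero (1 + j3966·0.002) = 1 + j7.932 → |·| ≈ 7.9948, ∠ ≈ 82.81°
pole (1 + j3966·0.2) = 1 + j793.2 → |·| ≈ 793.2, ∠ ≈ 89.93°
pole (1 + j3966·0.0005) = 1 + j1.983 → |·| ≈ 2.2209, ∠ ≈ 63.24°
|G| = 0.5 · 7.9948 / (793.2 · 2.2209) ≈ 0.0022692
Gain = 20 log₁₀(0.0022692) ≈ -52.88 dB
∠G = (82.81°) − (89.93° + 63.24°) = -70.36°

ω = 1204: -46.7 dB, -53.4°; ω = 3966: -52.9 dB, -70.4°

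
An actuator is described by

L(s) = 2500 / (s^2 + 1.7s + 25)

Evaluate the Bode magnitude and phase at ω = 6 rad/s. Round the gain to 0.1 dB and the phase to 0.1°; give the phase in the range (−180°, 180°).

44.4 dB, -137.2°

At s = jω = j6:
quadratic: (j6)² + 1.7·j6 + 25 = -11 + j10.2 → |·| ≈ 15.001, ∠ ≈ 137.16°
|L| = 2500 / 15.001 ≈ 166.66
Gain = 20 log₁₀(166.66) ≈ 44.44 dB
∠L = 0.00° − 137.16° = -137.16°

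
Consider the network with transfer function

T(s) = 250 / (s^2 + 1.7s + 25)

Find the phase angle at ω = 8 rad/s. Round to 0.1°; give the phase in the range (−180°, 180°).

-160.8°

At s = jω = j8:
quadratic: (j8)² + 1.7·j8 + 25 = -39 + j13.6 → |·| ≈ 41.303, ∠ ≈ 160.78°
∠T = 0.00° − 160.78° = -160.78°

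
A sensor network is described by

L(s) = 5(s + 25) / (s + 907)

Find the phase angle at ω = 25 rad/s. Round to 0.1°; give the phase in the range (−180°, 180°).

At s = jω = j25:
zero (s+25): 25 + j25 → |·| = √(25²+25²) = √1250 ≈ 35.355, ∠ = arctan(25/25) ≈ 45.00°
pole (s+907): 907 + j25 → |·| = √(907²+25²) = √823274 ≈ 907.34, ∠ = arctan(25/907) ≈ 1.58°
∠L = 45.00° − 1.58° = 43.42°

43.4°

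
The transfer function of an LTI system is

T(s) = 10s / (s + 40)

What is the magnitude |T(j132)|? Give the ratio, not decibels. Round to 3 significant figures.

At s = jω = j132:
zero at origin: s = j132 → |·| = 132, ∠ = 90.00°
pole (s+40): 40 + j132 → |·| = √(40²+132²) = √19024 ≈ 137.93, ∠ = arctan(132/40) ≈ 73.14°
|T| = 10 · 132 / 137.93 ≈ 9.5701

9.57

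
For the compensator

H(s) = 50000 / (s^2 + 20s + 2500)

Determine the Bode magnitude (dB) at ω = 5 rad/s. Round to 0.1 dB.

At s = jω = j5:
quadratic: (j5)² + 20·j5 + 2500 = 2475 + j100 → |·| ≈ 2477, ∠ ≈ 2.31°
|H| = 50000 / 2477 ≈ 20.186
Gain = 20 log₁₀(20.186) ≈ 26.10 dB

26.1 dB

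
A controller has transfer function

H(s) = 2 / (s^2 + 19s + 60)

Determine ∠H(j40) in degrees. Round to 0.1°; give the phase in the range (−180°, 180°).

Substitute s = j40:
Numerator: 2 = 2 + j0
Denominator: (j40)^2 + 19(j40) + 60 = -1540 + j760
|N| = √(2² + 0²) ≈ 2, ∠N ≈ 0.00°
|D| = √(1540² + 760²) ≈ 1717.3, ∠D ≈ 153.73°
∠H = 0.00° − 153.73° = -153.73°

-153.7°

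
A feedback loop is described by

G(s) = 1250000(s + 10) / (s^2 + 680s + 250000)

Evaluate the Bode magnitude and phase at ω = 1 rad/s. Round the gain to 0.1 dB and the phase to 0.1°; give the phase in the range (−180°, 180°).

At s = jω = j1:
zero (s+10): 10 + j1 → |·| = √(10²+1²) = √101 ≈ 10.05, ∠ = arctan(1/10) ≈ 5.71°
quadratic: (j1)² + 680·j1 + 250000 = 249999 + j680 → |·| ≈ 2.5e+05, ∠ ≈ 0.16°
|G| = 1250000 · 10.05 / 2.5e+05 ≈ 50.25
Gain = 20 log₁₀(50.25) ≈ 34.02 dB
∠G = 5.71° − 0.16° = 5.55°

34.0 dB, 5.6°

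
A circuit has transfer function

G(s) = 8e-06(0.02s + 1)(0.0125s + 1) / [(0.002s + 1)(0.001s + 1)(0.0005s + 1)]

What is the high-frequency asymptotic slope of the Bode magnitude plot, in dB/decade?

-20 dB/decade

Each pole contributes −20 dB/decade at high frequency; each zero contributes +20 dB/decade.
Net: 2 zero(s) − 3 pole(s) → -20 dB/decade.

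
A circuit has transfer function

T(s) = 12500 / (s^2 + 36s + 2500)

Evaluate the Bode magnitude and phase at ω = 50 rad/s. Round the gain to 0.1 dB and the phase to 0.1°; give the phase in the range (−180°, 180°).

At s = jω = j50:
quadratic: (j50)² + 36·j50 + 2500 = 0 + j1800 → |·| ≈ 1800, ∠ ≈ 90.00°
|T| = 12500 / 1800 ≈ 6.9444
Gain = 20 log₁₀(6.9444) ≈ 16.83 dB
∠T = 0.00° − 90.00° = -90.00°

16.8 dB, -90.0°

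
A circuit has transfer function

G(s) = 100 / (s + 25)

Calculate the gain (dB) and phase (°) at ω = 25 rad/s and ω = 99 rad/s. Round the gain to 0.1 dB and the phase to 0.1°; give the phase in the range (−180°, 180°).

At s = jω = j25:
pole (s+25): 25 + j25 → |·| = √(25²+25²) = √1250 ≈ 35.355, ∠ = arctan(25/25) ≈ 45.00°
|G| = 100 / 35.355 ≈ 2.8285
Gain = 20 log₁₀(2.8285) ≈ 9.03 dB
∠G = 0.00° − 45.00° = -45.00°

At s = jω = j99:
pole (s+25): 25 + j99 → |·| = √(25²+99²) = √10426 ≈ 102.11, ∠ = arctan(99/25) ≈ 75.83°
|G| = 100 / 102.11 ≈ 0.97934
Gain = 20 log₁₀(0.97934) ≈ -0.18 dB
∠G = 0.00° − 75.83° = -75.83°

ω = 25: 9.0 dB, -45.0°; ω = 99: -0.2 dB, -75.8°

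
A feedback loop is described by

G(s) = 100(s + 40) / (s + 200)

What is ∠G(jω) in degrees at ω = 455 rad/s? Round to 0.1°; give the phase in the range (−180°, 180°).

At s = jω = j455:
zero (s+40): 40 + j455 → |·| = √(40²+455²) = √208625 ≈ 456.75, ∠ = arctan(455/40) ≈ 84.98°
pole (s+200): 200 + j455 → |·| = √(200²+455²) = √247025 ≈ 497.02, ∠ = arctan(455/200) ≈ 66.27°
∠G = 84.98° − 66.27° = 18.71°

18.7°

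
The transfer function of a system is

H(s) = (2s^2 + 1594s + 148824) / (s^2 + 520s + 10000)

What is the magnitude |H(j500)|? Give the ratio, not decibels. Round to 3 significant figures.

Substitute s = j500:
Numerator: 2(j500)^2 + 1594(j500) + 148824 = -351176 + j797000
Denominator: (j500)^2 + 520(j500) + 10000 = -240000 + j260000
|N| = √(351176² + 797000²) ≈ 8.7094e+05, ∠N ≈ 113.78°
|D| = √(240000² + 260000²) ≈ 3.5384e+05, ∠D ≈ 132.71°
|H| = 8.7094e+05 / 3.5384e+05 ≈ 2.4614

2.46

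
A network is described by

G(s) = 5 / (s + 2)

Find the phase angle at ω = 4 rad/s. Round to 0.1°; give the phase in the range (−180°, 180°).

At s = jω = j4:
pole (s+2): 2 + j4 → |·| = √(2²+4²) = √20 ≈ 4.4721, ∠ = arctan(4/2) ≈ 63.43°
∠G = 0.00° − 63.43° = -63.43°

-63.4°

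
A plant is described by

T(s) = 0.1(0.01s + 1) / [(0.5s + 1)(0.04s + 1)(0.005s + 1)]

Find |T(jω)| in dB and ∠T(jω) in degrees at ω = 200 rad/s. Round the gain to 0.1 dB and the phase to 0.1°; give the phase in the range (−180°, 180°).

-74.2 dB, -153.9°

At ω = 200 rad/s:
zero (1 + j200·0.01) = 1 + j2 → |·| ≈ 2.2361, ∠ ≈ 63.43°
pole (1 + j200·0.5) = 1 + j100 → |·| ≈ 100, ∠ ≈ 89.43°
pole (1 + j200·0.04) = 1 + j8 → |·| ≈ 8.0623, ∠ ≈ 82.87°
pole (1 + j200·0.005) = 1 + j1 → |·| ≈ 1.4142, ∠ ≈ 45.00°
|T| = 0.1 · 2.2361 / (100 · 8.0623 · 1.4142) ≈ 0.00019612
Gain = 20 log₁₀(0.00019612) ≈ -74.15 dB
∠T = (63.43°) − (89.43° + 82.87° + 45.00°) = -153.87°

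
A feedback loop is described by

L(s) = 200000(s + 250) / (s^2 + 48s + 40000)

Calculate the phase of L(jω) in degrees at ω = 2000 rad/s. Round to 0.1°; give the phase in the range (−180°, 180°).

-95.7°

At s = jω = j2000:
zero (s+250): 250 + j2000 → |·| = √(250²+2000²) = √4062500 ≈ 2015.6, ∠ = arctan(2000/250) ≈ 82.87°
quadratic: (j2000)² + 48·j2000 + 40000 = -3960000 + j96000 → |·| ≈ 3.9612e+06, ∠ ≈ 178.61°
∠L = 82.87° − 178.61° = -95.74°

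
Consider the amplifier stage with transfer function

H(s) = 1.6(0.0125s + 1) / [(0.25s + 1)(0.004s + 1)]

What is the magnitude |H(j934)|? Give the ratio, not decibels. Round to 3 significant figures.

At ω = 934 rad/s:
zero (1 + j934·0.0125) = 1 + j11.675 → |·| ≈ 11.718, ∠ ≈ 85.10°
pole (1 + j934·0.25) = 1 + j233.5 → |·| ≈ 233.5, ∠ ≈ 89.75°
pole (1 + j934·0.004) = 1 + j3.736 → |·| ≈ 3.8675, ∠ ≈ 75.02°
|H| = 1.6 · 11.718 / (233.5 · 3.8675) ≈ 0.020761

0.0208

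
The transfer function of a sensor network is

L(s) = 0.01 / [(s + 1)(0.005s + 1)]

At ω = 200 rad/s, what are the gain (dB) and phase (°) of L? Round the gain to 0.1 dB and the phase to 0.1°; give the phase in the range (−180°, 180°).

At ω = 200 rad/s:
pole (1 + j200·1) = 1 + j200 → |·| ≈ 200, ∠ ≈ 89.71°
pole (1 + j200·0.005) = 1 + j1 → |·| ≈ 1.4142, ∠ ≈ 45.00°
|L| = 0.01 · 1 / (200 · 1.4142) ≈ 3.5356e-05
Gain = 20 log₁₀(3.5356e-05) ≈ -89.03 dB
∠L = (0°) − (89.71° + 45.00°) = -134.71°

-89.0 dB, -134.7°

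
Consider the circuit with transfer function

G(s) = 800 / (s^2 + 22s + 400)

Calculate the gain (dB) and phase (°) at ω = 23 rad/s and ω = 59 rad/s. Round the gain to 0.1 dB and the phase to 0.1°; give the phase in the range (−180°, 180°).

ω = 23: 3.7 dB, -104.3°; ω = 59: -12.4 dB, -157.2°

At s = jω = j23:
quadratic: (j23)² + 22·j23 + 400 = -129 + j506 → |·| ≈ 522.18, ∠ ≈ 104.30°
|G| = 800 / 522.18 ≈ 1.532
Gain = 20 log₁₀(1.532) ≈ 3.71 dB
∠G = 0.00° − 104.30° = -104.30°

At s = jω = j59:
quadratic: (j59)² + 22·j59 + 400 = -3081 + j1298 → |·| ≈ 3343.3, ∠ ≈ 157.15°
|G| = 800 / 3343.3 ≈ 0.23928
Gain = 20 log₁₀(0.23928) ≈ -12.42 dB
∠G = 0.00° − 157.15° = -157.15°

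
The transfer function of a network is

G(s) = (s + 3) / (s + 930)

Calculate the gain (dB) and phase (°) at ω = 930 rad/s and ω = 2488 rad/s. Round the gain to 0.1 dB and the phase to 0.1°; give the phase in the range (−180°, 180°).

Substitute s = j930:
Numerator: (j930) + 3 = 3 + j930
Denominator: (j930) + 930 = 930 + j930
|N| = √(3² + 930²) ≈ 930, ∠N ≈ 89.82°
|D| = √(930² + 930²) ≈ 1315.2, ∠D ≈ 45.00°
|G| = 930 / 1315.2 ≈ 0.70712
Gain = 20 log₁₀(0.70712) ≈ -3.01 dB
∠G = 89.82° − 45.00° = 44.82°

Substitute s = j2488:
Numerator: (j2488) + 3 = 3 + j2488
Denominator: (j2488) + 930 = 930 + j2488
|N| = √(3² + 2488²) ≈ 2488, ∠N ≈ 89.93°
|D| = √(930² + 2488²) ≈ 2656.1, ∠D ≈ 69.50°
|G| = 2488 / 2656.1 ≈ 0.93671
Gain = 20 log₁₀(0.93671) ≈ -0.57 dB
∠G = 89.93° − 69.50° = 20.43°

ω = 930: -3.0 dB, 44.8°; ω = 2488: -0.6 dB, 20.4°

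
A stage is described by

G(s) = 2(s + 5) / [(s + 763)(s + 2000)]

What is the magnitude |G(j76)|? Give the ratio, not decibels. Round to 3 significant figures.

9.93e-05

At s = jω = j76:
zero (s+5): 5 + j76 → |·| = √(5²+76²) = √5801 ≈ 76.164, ∠ = arctan(76/5) ≈ 86.24°
pole (s+763): 763 + j76 → |·| = √(763²+76²) = √587945 ≈ 766.78, ∠ = arctan(76/763) ≈ 5.69°
pole (s+2000): 2000 + j76 → |·| = √(2000²+76²) = √4005776 ≈ 2001.4, ∠ = arctan(76/2000) ≈ 2.18°
|G| = 2 · 76.164 / 1.5346e+06 ≈ 9.9262e-05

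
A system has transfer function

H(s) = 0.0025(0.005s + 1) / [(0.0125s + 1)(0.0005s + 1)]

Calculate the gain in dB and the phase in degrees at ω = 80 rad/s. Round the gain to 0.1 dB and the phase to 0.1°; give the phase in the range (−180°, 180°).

At ω = 80 rad/s:
zero (1 + j80·0.005) = 1 + j0.4 → |·| ≈ 1.077, ∠ ≈ 21.80°
pole (1 + j80·0.0125) = 1 + j1 → |·| ≈ 1.4142, ∠ ≈ 45.00°
pole (1 + j80·0.0005) = 1 + j0.04 → |·| ≈ 1.0008, ∠ ≈ 2.29°
|H| = 0.0025 · 1.077 / (1.4142 · 1.0008) ≈ 0.0019024
Gain = 20 log₁₀(0.0019024) ≈ -54.41 dB
∠H = (21.80°) − (45.00° + 2.29°) = -25.49°

-54.4 dB, -25.5°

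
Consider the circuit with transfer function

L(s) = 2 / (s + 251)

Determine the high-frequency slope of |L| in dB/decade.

Each pole contributes −20 dB/decade at high frequency; each zero contributes +20 dB/decade.
Net: 0 zero(s) − 1 pole(s) → -20 dB/decade.

-20 dB/decade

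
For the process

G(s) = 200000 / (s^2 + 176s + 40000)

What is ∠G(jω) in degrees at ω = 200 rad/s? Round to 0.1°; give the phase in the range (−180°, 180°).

At s = jω = j200:
quadratic: (j200)² + 176·j200 + 40000 = 0 + j35200 → |·| ≈ 35200, ∠ ≈ 90.00°
∠G = 0.00° − 90.00° = -90.00°

-90.0°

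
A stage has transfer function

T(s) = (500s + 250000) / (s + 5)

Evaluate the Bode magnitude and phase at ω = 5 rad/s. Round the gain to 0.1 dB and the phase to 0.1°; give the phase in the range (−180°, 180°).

91.0 dB, -44.4°

Substitute s = j5:
Numerator: 500(j5) + 250000 = 250000 + j2500
Denominator: (j5) + 5 = 5 + j5
|N| = √(250000² + 2500²) ≈ 2.5001e+05, ∠N ≈ 0.57°
|D| = √(5² + 5²) ≈ 7.0711, ∠D ≈ 45.00°
|T| = 2.5001e+05 / 7.0711 ≈ 35357
Gain = 20 log₁₀(35357) ≈ 90.97 dB
∠T = 0.57° − 45.00° = -44.43°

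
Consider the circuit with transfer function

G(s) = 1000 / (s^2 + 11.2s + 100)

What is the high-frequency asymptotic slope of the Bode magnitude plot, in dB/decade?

Each pole contributes −20 dB/decade at high frequency; each zero contributes +20 dB/decade.
Net: 0 zero(s) − 2 pole(s) → -40 dB/decade.

-40 dB/decade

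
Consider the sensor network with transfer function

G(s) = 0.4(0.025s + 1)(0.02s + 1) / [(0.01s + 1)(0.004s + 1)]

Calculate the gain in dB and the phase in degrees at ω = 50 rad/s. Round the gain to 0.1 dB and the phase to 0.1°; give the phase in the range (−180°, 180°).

-2.0 dB, 58.5°

At ω = 50 rad/s:
zero (1 + j50·0.025) = 1 + j1.25 → |·| ≈ 1.6008, ∠ ≈ 51.34°
zero (1 + j50·0.02) = 1 + j1 → |·| ≈ 1.4142, ∠ ≈ 45.00°
pole (1 + j50·0.01) = 1 + j0.5 → |·| ≈ 1.118, ∠ ≈ 26.57°
pole (1 + j50·0.004) = 1 + j0.2 → |·| ≈ 1.0198, ∠ ≈ 11.31°
|G| = 0.4 · 1.6008 · 1.4142 / (1.118 · 1.0198) ≈ 0.79424
Gain = 20 log₁₀(0.79424) ≈ -2.00 dB
∠G = (51.34° + 45.00°) − (26.57° + 11.31°) = 58.46°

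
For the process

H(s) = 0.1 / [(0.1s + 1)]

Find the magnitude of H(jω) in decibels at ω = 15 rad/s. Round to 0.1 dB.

At ω = 15 rad/s:
pole (1 + j15·0.1) = 1 + j1.5 → |·| ≈ 1.8028, ∠ ≈ 56.31°
|H| = 0.1 · 1 / (1.8028) ≈ 0.055469
Gain = 20 log₁₀(0.055469) ≈ -25.12 dB

-25.1 dB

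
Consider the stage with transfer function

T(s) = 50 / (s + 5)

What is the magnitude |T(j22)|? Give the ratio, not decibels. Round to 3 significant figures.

2.22

At s = jω = j22:
pole (s+5): 5 + j22 → |·| = √(5²+22²) = √509 ≈ 22.561, ∠ = arctan(22/5) ≈ 77.20°
|T| = 50 / 22.561 ≈ 2.2162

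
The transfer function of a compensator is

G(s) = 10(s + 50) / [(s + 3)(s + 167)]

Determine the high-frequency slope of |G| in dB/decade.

-20 dB/decade

Each pole contributes −20 dB/decade at high frequency; each zero contributes +20 dB/decade.
Net: 1 zero(s) − 2 pole(s) → -20 dB/decade.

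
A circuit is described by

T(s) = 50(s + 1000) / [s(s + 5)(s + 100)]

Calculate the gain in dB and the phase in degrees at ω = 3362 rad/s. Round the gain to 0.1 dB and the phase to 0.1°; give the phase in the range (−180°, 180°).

At s = jω = j3362:
zero (s+1000): 1000 + j3362 → |·| = √(1000²+3362²) = √12303044 ≈ 3507.6, ∠ = arctan(3362/1000) ≈ 73.44°
pole (s+5): 5 + j3362 → |·| = √(5²+3362²) = √11303069 ≈ 3362, ∠ = arctan(3362/5) ≈ 89.91°
pole (s+100): 100 + j3362 → |·| = √(100²+3362²) = √11313044 ≈ 3363.5, ∠ = arctan(3362/100) ≈ 88.30°
pole at origin: |s| = 3362, ∠ = 90.00° (in denominator)
|T| = 50 · 3507.6 / 3.8018e+10 ≈ 4.6131e-06
Gain = 20 log₁₀(4.6131e-06) ≈ -106.72 dB
∠T = 73.44° − 268.21° = -194.77° ≡ 165.23° (principal value)

-106.7 dB, 165.2°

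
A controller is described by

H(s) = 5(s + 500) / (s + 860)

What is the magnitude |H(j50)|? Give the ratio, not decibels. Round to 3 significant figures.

2.92

At s = jω = j50:
zero (s+500): 500 + j50 → |·| = √(500²+50²) = √252500 ≈ 502.49, ∠ = arctan(50/500) ≈ 5.71°
pole (s+860): 860 + j50 → |·| = √(860²+50²) = √742100 ≈ 861.45, ∠ = arctan(50/860) ≈ 3.33°
|H| = 5 · 502.49 / 861.45 ≈ 2.9165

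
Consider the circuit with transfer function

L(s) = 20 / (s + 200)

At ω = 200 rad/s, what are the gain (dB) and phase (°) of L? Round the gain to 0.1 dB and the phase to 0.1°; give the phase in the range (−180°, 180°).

At s = jω = j200:
pole (s+200): 200 + j200 → |·| = √(200²+200²) = √80000 ≈ 282.84, ∠ = arctan(200/200) ≈ 45.00°
|L| = 20 / 282.84 ≈ 0.070711
Gain = 20 log₁₀(0.070711) ≈ -23.01 dB
∠L = 0.00° − 45.00° = -45.00°

-23.0 dB, -45.0°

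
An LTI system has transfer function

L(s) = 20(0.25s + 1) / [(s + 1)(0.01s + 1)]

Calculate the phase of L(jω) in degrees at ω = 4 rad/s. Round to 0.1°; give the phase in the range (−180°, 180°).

-33.3°

At ω = 4 rad/s:
zero (1 + j4·0.25) = 1 + j1 → |·| ≈ 1.4142, ∠ ≈ 45.00°
pole (1 + j4·1) = 1 + j4 → |·| ≈ 4.1231, ∠ ≈ 75.96°
pole (1 + j4·0.01) = 1 + j0.04 → |·| ≈ 1.0008, ∠ ≈ 2.29°
∠L = (45.00°) − (75.96° + 2.29°) = -33.25°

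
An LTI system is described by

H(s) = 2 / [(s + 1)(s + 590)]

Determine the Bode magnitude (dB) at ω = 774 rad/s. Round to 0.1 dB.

-111.5 dB

At s = jω = j774:
pole (s+1): 1 + j774 → |·| = √(1²+774²) = √599077 ≈ 774, ∠ = arctan(774/1) ≈ 89.93°
pole (s+590): 590 + j774 → |·| = √(590²+774²) = √947176 ≈ 973.23, ∠ = arctan(774/590) ≈ 52.68°
|H| = 2 / 7.5328e+05 ≈ 2.6551e-06
Gain = 20 log₁₀(2.6551e-06) ≈ -111.52 dB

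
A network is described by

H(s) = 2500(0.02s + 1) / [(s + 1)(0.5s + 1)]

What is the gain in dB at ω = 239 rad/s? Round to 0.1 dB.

-7.4 dB

At ω = 239 rad/s:
zero (1 + j239·0.02) = 1 + j4.78 → |·| ≈ 4.8835, ∠ ≈ 78.18°
pole (1 + j239·1) = 1 + j239 → |·| ≈ 239, ∠ ≈ 89.76°
pole (1 + j239·0.5) = 1 + j119.5 → |·| ≈ 119.5, ∠ ≈ 89.52°
|H| = 2500 · 4.8835 / (239 · 119.5) ≈ 0.42747
Gain = 20 log₁₀(0.42747) ≈ -7.38 dB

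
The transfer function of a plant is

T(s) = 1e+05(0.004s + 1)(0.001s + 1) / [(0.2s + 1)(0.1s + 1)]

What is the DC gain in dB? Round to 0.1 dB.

100.0 dB

T(0) = 1e+05 · 1 / 1 = 1e+05
20 log₁₀(1e+05) ≈ 100.00 dB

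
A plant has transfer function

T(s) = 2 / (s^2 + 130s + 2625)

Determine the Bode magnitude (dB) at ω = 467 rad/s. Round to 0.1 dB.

Substitute s = j467:
Numerator: 2 = 2 + j0
Denominator: (j467)^2 + 130(j467) + 2625 = -215464 + j60710
|N| = √(2² + 0²) ≈ 2, ∠N ≈ 0.00°
|D| = √(215464² + 60710²) ≈ 2.2385e+05, ∠D ≈ 164.26°
|T| = 2 / 2.2385e+05 ≈ 8.9346e-06
Gain = 20 log₁₀(8.9346e-06) ≈ -100.98 dB

-101.0 dB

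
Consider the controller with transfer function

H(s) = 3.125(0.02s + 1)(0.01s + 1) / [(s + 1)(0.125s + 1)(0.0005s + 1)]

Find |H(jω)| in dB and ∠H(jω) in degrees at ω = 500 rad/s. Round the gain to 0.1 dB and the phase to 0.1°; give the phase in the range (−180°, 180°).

-46.1 dB, -30.0°

At ω = 500 rad/s:
zero (1 + j500·0.02) = 1 + j10 → |·| ≈ 10.05, ∠ ≈ 84.29°
zero (1 + j500·0.01) = 1 + j5 → |·| ≈ 5.099, ∠ ≈ 78.69°
pole (1 + j500·1) = 1 + j500 → |·| ≈ 500, ∠ ≈ 89.89°
pole (1 + j500·0.125) = 1 + j62.5 → |·| ≈ 62.508, ∠ ≈ 89.08°
pole (1 + j500·0.0005) = 1 + j0.25 → |·| ≈ 1.0308, ∠ ≈ 14.04°
|H| = 3.125 · 10.05 · 5.099 / (500 · 62.508 · 1.0308) ≈ 0.0049707
Gain = 20 log₁₀(0.0049707) ≈ -46.07 dB
∠H = (84.29° + 78.69°) − (89.89° + 89.08° + 14.04°) = -30.03°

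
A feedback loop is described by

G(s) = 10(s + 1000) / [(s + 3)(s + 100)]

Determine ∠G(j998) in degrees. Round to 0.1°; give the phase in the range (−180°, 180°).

-129.2°

At s = jω = j998:
zero (s+1000): 1000 + j998 → |·| = √(1000²+998²) = √1996004 ≈ 1412.8, ∠ = arctan(998/1000) ≈ 44.94°
pole (s+3): 3 + j998 → |·| = √(3²+998²) = √996013 ≈ 998, ∠ = arctan(998/3) ≈ 89.83°
pole (s+100): 100 + j998 → |·| = √(100²+998²) = √1006004 ≈ 1003, ∠ = arctan(998/100) ≈ 84.28°
∠G = 44.94° − 174.11° = -129.17°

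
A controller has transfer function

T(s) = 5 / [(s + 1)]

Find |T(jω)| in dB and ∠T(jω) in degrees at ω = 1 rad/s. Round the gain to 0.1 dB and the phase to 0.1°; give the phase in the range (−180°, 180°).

11.0 dB, -45.0°

At ω = 1 rad/s:
pole (1 + j1·1) = 1 + j1 → |·| ≈ 1.4142, ∠ ≈ 45.00°
|T| = 5 · 1 / (1.4142) ≈ 3.5356
Gain = 20 log₁₀(3.5356) ≈ 10.97 dB
∠T = (0°) − (45.00°) = -45.00°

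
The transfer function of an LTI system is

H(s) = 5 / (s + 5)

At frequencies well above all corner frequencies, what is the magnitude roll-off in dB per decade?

Each pole contributes −20 dB/decade at high frequency; each zero contributes +20 dB/decade.
Net: 0 zero(s) − 1 pole(s) → -20 dB/decade.

-20 dB/decade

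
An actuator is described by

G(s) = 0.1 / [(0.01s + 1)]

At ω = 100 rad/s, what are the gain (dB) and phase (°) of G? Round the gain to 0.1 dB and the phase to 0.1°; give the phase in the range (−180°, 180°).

-23.0 dB, -45.0°

At ω = 100 rad/s:
pole (1 + j100·0.01) = 1 + j1 → |·| ≈ 1.4142, ∠ ≈ 45.00°
|G| = 0.1 · 1 / (1.4142) ≈ 0.070711
Gain = 20 log₁₀(0.070711) ≈ -23.01 dB
∠G = (0°) − (45.00°) = -45.00°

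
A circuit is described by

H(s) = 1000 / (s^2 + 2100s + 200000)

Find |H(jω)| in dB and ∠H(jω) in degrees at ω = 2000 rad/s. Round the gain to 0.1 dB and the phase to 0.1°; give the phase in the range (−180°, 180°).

Substitute s = j2000:
Numerator: 1000 = 1000 + j0
Denominator: (j2000)^2 + 2100(j2000) + 200000 = -3800000 + j4200000
|N| = √(1000² + 0²) ≈ 1000, ∠N ≈ 0.00°
|D| = √(3800000² + 4200000²) ≈ 5.6639e+06, ∠D ≈ 132.14°
|H| = 1000 / 5.6639e+06 ≈ 0.00017656
Gain = 20 log₁₀(0.00017656) ≈ -75.06 dB
∠H = 0.00° − 132.14° = -132.14°

-75.1 dB, -132.1°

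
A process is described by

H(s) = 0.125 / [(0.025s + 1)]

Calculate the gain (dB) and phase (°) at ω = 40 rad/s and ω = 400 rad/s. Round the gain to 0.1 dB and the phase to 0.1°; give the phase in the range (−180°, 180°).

ω = 40: -21.1 dB, -45.0°; ω = 400: -38.1 dB, -84.3°

At ω = 40 rad/s:
pole (1 + j40·0.025) = 1 + j1 → |·| ≈ 1.4142, ∠ ≈ 45.00°
|H| = 0.125 · 1 / (1.4142) ≈ 0.088389
Gain = 20 log₁₀(0.088389) ≈ -21.07 dB
∠H = (0°) − (45.00°) = -45.00°

At ω = 400 rad/s:
pole (1 + j400·0.025) = 1 + j10 → |·| ≈ 10.05, ∠ ≈ 84.29°
|H| = 0.125 · 1 / (10.05) ≈ 0.012438
Gain = 20 log₁₀(0.012438) ≈ -38.10 dB
∠H = (0°) − (84.29°) = -84.29°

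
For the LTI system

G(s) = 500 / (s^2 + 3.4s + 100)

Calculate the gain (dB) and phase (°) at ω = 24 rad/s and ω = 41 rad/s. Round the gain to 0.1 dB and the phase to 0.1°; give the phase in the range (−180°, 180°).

ω = 24: 0.3 dB, -170.3°; ω = 41: -10.0 dB, -175.0°

At s = jω = j24:
quadratic: (j24)² + 3.4·j24 + 100 = -476 + j81.6 → |·| ≈ 482.94, ∠ ≈ 170.27°
|G| = 500 / 482.94 ≈ 1.0353
Gain = 20 log₁₀(1.0353) ≈ 0.30 dB
∠G = 0.00° − 170.27° = -170.27°

At s = jω = j41:
quadratic: (j41)² + 3.4·j41 + 100 = -1581 + j139.4 → |·| ≈ 1587.1, ∠ ≈ 174.96°
|G| = 500 / 1587.1 ≈ 0.31504
Gain = 20 log₁₀(0.31504) ≈ -10.03 dB
∠G = 0.00° − 174.96° = -174.96°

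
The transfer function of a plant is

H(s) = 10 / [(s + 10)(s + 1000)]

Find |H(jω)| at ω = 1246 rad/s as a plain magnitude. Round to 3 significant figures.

5.02e-06

At s = jω = j1246:
pole (s+10): 10 + j1246 → |·| = √(10²+1246²) = √1552616 ≈ 1246, ∠ = arctan(1246/10) ≈ 89.54°
pole (s+1000): 1000 + j1246 → |·| = √(1000²+1246²) = √2552516 ≈ 1597.7, ∠ = arctan(1246/1000) ≈ 51.25°
|H| = 10 / 1.9907e+06 ≈ 5.0234e-06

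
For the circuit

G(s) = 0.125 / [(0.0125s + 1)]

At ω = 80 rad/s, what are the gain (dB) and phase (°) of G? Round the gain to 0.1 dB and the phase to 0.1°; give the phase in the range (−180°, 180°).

At ω = 80 rad/s:
pole (1 + j80·0.0125) = 1 + j1 → |·| ≈ 1.4142, ∠ ≈ 45.00°
|G| = 0.125 · 1 / (1.4142) ≈ 0.088389
Gain = 20 log₁₀(0.088389) ≈ -21.07 dB
∠G = (0°) − (45.00°) = -45.00°

-21.1 dB, -45.0°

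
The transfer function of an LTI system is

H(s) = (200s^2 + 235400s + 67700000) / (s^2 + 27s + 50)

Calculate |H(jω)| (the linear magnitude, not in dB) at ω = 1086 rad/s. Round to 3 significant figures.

259

Substitute s = j1086:
Numerator: 200(j1086)^2 + 235400(j1086) + 67700000 = -168179200 + j255644400
Denominator: (j1086)^2 + 27(j1086) + 50 = -1179346 + j29322
|N| = √(168179200² + 255644400²) ≈ 3.06e+08, ∠N ≈ 123.34°
|D| = √(1179346² + 29322²) ≈ 1.1797e+06, ∠D ≈ 178.58°
|H| = 3.06e+08 / 1.1797e+06 ≈ 259.39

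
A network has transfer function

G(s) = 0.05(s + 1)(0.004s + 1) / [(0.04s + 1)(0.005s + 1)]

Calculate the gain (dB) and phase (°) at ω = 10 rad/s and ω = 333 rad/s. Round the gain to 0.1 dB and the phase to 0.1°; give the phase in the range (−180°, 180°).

ω = 10: -6.6 dB, 61.9°; ω = 333: 0.6 dB, -1.8°

At ω = 10 rad/s:
zero (1 + j10·1) = 1 + j10 → |·| ≈ 10.05, ∠ ≈ 84.29°
zero (1 + j10·0.004) = 1 + j0.04 → |·| ≈ 1.0008, ∠ ≈ 2.29°
pole (1 + j10·0.04) = 1 + j0.4 → |·| ≈ 1.077, ∠ ≈ 21.80°
pole (1 + j10·0.005) = 1 + j0.05 → |·| ≈ 1.0012, ∠ ≈ 2.86°
|G| = 0.05 · 10.05 · 1.0008 / (1.077 · 1.0012) ≈ 0.46639
Gain = 20 log₁₀(0.46639) ≈ -6.63 dB
∠G = (84.29° + 2.29°) − (21.80° + 2.86°) = 61.92°

At ω = 333 rad/s:
zero (1 + j333·1) = 1 + j333 → |·| ≈ 333, ∠ ≈ 89.83°
zero (1 + j333·0.004) = 1 + j1.332 → |·| ≈ 1.6656, ∠ ≈ 53.10°
pole (1 + j333·0.04) = 1 + j13.32 → |·| ≈ 13.357, ∠ ≈ 85.71°
pole (1 + j333·0.005) = 1 + j1.665 → |·| ≈ 1.9422, ∠ ≈ 59.01°
|G| = 0.05 · 333 · 1.6656 / (13.357 · 1.9422) ≈ 1.069
Gain = 20 log₁₀(1.069) ≈ 0.58 dB
∠G = (89.83° + 53.10°) − (85.71° + 59.01°) = -1.79°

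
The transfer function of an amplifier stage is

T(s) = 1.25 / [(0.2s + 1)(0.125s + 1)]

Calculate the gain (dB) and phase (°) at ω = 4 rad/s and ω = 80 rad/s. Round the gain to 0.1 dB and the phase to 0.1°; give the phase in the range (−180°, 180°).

At ω = 4 rad/s:
pole (1 + j4·0.2) = 1 + j0.8 → |·| ≈ 1.2806, ∠ ≈ 38.66°
pole (1 + j4·0.125) = 1 + j0.5 → |·| ≈ 1.118, ∠ ≈ 26.57°
|T| = 1.25 · 1 / (1.2806 · 1.118) ≈ 0.87308
Gain = 20 log₁₀(0.87308) ≈ -1.18 dB
∠T = (0°) − (38.66° + 26.57°) = -65.23°

At ω = 80 rad/s:
pole (1 + j80·0.2) = 1 + j16 → |·| ≈ 16.031, ∠ ≈ 86.42°
pole (1 + j80·0.125) = 1 + j10 → |·| ≈ 10.05, ∠ ≈ 84.29°
|T| = 1.25 · 1 / (16.031 · 10.05) ≈ 0.0077586
Gain = 20 log₁₀(0.0077586) ≈ -42.20 dB
∠T = (0°) − (86.42° + 84.29°) = -170.71°

ω = 4: -1.2 dB, -65.2°; ω = 80: -42.2 dB, -170.7°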